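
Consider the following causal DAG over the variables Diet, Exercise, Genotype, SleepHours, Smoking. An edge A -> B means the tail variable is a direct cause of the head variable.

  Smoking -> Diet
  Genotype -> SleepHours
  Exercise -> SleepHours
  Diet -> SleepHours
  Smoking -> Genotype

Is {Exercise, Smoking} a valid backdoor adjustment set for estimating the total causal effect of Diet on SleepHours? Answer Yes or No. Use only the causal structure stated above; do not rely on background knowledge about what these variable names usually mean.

Backdoor paths from Diet to SleepHours (paths whose first edge points into Diet):
  P1: Diet <- Smoking -> Genotype -> SleepHours
Condition 1 (no descendant of Diet in the set): holds — descendants of Diet are {SleepHours}; none are in {Exercise, Smoking}.
Condition 2 (every backdoor path blocked by {Exercise, Smoking}):
  P1: blocked at fork node Smoking ∈ conditioning set.
{Exercise, Smoking} satisfies the backdoor criterion.

Yes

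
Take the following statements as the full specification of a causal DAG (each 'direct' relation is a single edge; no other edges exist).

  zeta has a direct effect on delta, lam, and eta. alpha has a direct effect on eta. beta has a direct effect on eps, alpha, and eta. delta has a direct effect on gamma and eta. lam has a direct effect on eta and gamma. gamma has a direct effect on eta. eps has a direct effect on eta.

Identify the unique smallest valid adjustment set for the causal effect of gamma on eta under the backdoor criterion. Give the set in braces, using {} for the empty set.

{delta, lam}

Variables eligible for adjustment (non-descendants of gamma, excluding gamma and eta): {alpha, beta, delta, eps, lam, zeta}.
Backdoor paths from gamma to eta:
  P1: gamma <- delta <- zeta -> lam -> eta
  P2: gamma <- delta <- zeta -> eta
  P3: gamma <- delta -> eta
  P4: gamma <- lam <- zeta -> delta -> eta
  P5: gamma <- lam <- zeta -> eta
  P6: gamma <- lam -> eta
The empty set is not sufficient: P1 (gamma <- delta <- zeta -> lam -> eta) has no collider blocking it and no conditioned non-collider, so it is open.
Try {delta, lam}:
  P1: blocked at chain node delta ∈ conditioning set.
  P2: blocked at chain node delta ∈ conditioning set.
  P3: blocked at fork node delta ∈ conditioning set.
  P4: blocked at chain node lam ∈ conditioning set.
  P5: blocked at chain node lam ∈ conditioning set.
  P6: blocked at fork node lam ∈ conditioning set.
{delta, lam} contains no descendant of gamma and blocks every backdoor path.
Every element of {delta, lam} is needed (dropping delta leaves P2 open; dropping lam leaves P5 open), so no proper subset is valid.
Among all size-2 subsets of the eligible variables, only {delta, lam} blocks every backdoor path, so it is the unique smallest valid adjustment set.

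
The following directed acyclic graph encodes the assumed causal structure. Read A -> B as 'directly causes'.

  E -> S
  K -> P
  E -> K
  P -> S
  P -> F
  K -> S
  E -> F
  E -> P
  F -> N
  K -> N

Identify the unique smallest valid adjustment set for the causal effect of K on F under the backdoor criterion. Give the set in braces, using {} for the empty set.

{E}

Variables eligible for adjustment (non-descendants of K, excluding K and F): {E}.
Backdoor paths from K to F:
  P1: K <- E -> P -> F
  P2: K <- E -> F
  P3: K <- E -> S <- P -> F
The empty set is not sufficient: P1 (K <- E -> P -> F) has no collider blocking it and no conditioned non-collider, so it is open.
Try {E}:
  P1: blocked at fork node E ∈ conditioning set.
  P2: blocked at fork node E ∈ conditioning set.
  P3: blocked at fork node E ∈ conditioning set.
{E} contains no descendant of K and blocks every backdoor path.
{E} is the unique smallest valid adjustment set.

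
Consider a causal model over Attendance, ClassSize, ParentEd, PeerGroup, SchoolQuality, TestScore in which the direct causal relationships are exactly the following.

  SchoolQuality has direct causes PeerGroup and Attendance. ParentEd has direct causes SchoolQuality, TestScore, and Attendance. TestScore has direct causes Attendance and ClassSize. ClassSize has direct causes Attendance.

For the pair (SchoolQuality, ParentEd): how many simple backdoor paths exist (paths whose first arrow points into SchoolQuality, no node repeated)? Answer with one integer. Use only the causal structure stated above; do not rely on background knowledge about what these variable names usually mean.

A backdoor path from SchoolQuality to ParentEd is any simple undirected path whose first edge points into SchoolQuality (i.e. leaves SchoolQuality via a parent).
Parents of SchoolQuality: {Attendance, PeerGroup}.
Enumerating:
  P1: SchoolQuality <- Attendance -> ClassSize -> TestScore -> ParentEd
  P2: SchoolQuality <- Attendance -> TestScore -> ParentEd
  P3: SchoolQuality <- Attendance -> ParentEd
That exhausts the simple backdoor paths. Count: 3.

3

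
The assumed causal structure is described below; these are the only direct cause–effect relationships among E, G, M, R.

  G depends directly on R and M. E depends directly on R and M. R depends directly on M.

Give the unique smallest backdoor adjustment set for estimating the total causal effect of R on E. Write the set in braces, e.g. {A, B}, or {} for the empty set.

Variables eligible for adjustment (non-descendants of R, excluding R and E): {M}.
Backdoor paths from R to E:
  P1: R <- M -> E
The empty set is not sufficient: P1 (R <- M -> E) has no collider blocking it and no conditioned non-collider, so it is open.
Try {M}:
  P1: blocked at fork node M ∈ conditioning set.
{M} contains no descendant of R and blocks every backdoor path.
{M} is the unique smallest valid adjustment set.

{M}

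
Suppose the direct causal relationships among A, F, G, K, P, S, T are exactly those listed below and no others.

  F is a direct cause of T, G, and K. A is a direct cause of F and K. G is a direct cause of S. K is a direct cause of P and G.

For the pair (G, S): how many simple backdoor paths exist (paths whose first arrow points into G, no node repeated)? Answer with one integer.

0

A backdoor path from G to S is any simple undirected path whose first edge points into G (i.e. leaves G via a parent).
Parents of G: {F, K}.
No simple path from any parent of G reaches S without revisiting G, so there are no backdoor paths.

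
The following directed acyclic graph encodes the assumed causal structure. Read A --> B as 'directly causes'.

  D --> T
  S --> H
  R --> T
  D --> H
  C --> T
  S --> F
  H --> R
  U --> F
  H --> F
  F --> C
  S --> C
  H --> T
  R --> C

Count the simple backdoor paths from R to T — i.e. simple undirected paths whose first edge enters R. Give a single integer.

A backdoor path from R to T is any simple undirected path whose first edge points into R (i.e. leaves R via a parent).
Parents of R: {H}.
Enumerating:
  P1: R <- H <- D -> T
  P2: R <- H <- S -> F -> C -> T
  P3: R <- H <- S -> C -> T
  P4: R <- H -> F <- S -> C -> T
  P5: R <- H -> F -> C -> T
  P6: R <- H -> T
That exhausts the simple backdoor paths. Count: 6.

6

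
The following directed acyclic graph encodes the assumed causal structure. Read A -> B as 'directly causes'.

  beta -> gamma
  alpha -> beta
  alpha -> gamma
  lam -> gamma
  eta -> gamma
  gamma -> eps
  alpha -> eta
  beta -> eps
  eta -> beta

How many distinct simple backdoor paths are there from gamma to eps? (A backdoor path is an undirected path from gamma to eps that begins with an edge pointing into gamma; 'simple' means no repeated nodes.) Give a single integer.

A backdoor path from gamma to eps is any simple undirected path whose first edge points into gamma (i.e. leaves gamma via a parent).
Parents of gamma: {alpha, beta, eta, lam}.
Enumerating:
  P1: gamma <- alpha -> eta -> beta -> eps
  P2: gamma <- alpha -> beta -> eps
  P3: gamma <- eta <- alpha -> beta -> eps
  P4: gamma <- eta -> beta -> eps
  P5: gamma <- beta -> eps
That exhausts the simple backdoor paths. Count: 5.

5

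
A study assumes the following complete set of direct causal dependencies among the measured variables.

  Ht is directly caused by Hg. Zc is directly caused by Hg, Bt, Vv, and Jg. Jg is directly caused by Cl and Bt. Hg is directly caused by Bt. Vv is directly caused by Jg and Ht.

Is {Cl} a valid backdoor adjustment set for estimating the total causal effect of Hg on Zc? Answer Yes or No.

No

Backdoor paths from Hg to Zc (paths whose first edge points into Hg):
  P1: Hg <- Bt -> Jg -> Vv -> Zc
  P2: Hg <- Bt -> Jg -> Zc
  P3: Hg <- Bt -> Zc
Condition 1 (no descendant of Hg in the set): holds — descendants of Hg are {Ht, Vv, Zc}; none are in {Cl}.
Condition 2 (every backdoor path blocked by {Cl}):
  P1: open — no interior node is in the conditioning set.
  P2: open — no interior node is in the conditioning set.
  P3: open — no interior node is in the conditioning set.
{Cl} does not satisfy the backdoor criterion.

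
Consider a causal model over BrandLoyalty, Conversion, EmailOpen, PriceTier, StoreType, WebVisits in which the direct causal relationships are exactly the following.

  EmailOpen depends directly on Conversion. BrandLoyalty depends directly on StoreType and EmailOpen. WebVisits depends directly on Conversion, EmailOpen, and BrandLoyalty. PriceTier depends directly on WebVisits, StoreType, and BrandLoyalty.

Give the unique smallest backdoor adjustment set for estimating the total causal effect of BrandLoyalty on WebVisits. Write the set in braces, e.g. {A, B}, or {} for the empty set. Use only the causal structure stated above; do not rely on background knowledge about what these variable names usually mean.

{EmailOpen}

Variables eligible for adjustment (non-descendants of BrandLoyalty, excluding BrandLoyalty and WebVisits): {Conversion, EmailOpen, StoreType}.
Backdoor paths from BrandLoyalty to WebVisits:
  P1: BrandLoyalty <- EmailOpen <- Conversion -> WebVisits
  P2: BrandLoyalty <- EmailOpen -> WebVisits
  P3: BrandLoyalty <- StoreType -> PriceTier <- WebVisits
The empty set is not sufficient: P1 (BrandLoyalty <- EmailOpen <- Conversion -> WebVisits) has no collider blocking it and no conditioned non-collider, so it is open.
Try {EmailOpen}:
  P1: blocked at chain node EmailOpen ∈ conditioning set.
  P2: blocked at fork node EmailOpen ∈ conditioning set.
  P3: blocked at collider PriceTier (neither it nor any descendant is in the conditioning set).
{EmailOpen} contains no descendant of BrandLoyalty and blocks every backdoor path.
No other singleton works — e.g. {Conversion} leaves P2 open — so {EmailOpen} is the unique smallest valid adjustment set.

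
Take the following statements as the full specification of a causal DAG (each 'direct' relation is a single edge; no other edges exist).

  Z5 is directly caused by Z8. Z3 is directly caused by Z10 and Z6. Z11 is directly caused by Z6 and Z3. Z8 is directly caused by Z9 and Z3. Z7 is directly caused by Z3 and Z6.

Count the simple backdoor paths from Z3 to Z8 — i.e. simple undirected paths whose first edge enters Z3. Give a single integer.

A backdoor path from Z3 to Z8 is any simple undirected path whose first edge points into Z3 (i.e. leaves Z3 via a parent).
Parents of Z3: {Z10, Z6}.
No simple path from any parent of Z3 reaches Z8 without revisiting Z3, so there are no backdoor paths.

0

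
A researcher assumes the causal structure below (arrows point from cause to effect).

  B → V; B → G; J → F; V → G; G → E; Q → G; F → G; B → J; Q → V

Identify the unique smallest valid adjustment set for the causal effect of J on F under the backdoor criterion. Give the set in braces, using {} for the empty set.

Variables eligible for adjustment (non-descendants of J, excluding J and F): {B, Q, V}.
Backdoor paths from J to F:
  P1: J <- B -> V <- Q -> G <- F
  P2: J <- B -> V -> G <- F
  P3: J <- B -> G <- F
Each backdoor path contains an unconditioned collider, so every path is already blocked with the empty conditioning set:
  P1: blocked at collider V (neither it nor any descendant is in the conditioning set).
  P2: blocked at collider G (neither it nor any descendant is in the conditioning set).
  P3: blocked at collider G (neither it nor any descendant is in the conditioning set).
The empty set is therefore the unique smallest valid set.

{}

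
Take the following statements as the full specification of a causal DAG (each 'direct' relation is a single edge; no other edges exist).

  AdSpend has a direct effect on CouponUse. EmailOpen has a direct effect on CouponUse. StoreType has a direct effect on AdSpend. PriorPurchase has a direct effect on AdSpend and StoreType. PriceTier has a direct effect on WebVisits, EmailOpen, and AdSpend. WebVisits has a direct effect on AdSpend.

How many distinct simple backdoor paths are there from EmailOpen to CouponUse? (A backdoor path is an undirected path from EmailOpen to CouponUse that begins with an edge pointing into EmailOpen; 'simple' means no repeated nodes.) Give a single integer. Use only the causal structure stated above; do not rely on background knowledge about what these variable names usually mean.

2

A backdoor path from EmailOpen to CouponUse is any simple undirected path whose first edge points into EmailOpen (i.e. leaves EmailOpen via a parent).
Parents of EmailOpen: {PriceTier}.
Enumerating:
  P1: EmailOpen <- PriceTier -> WebVisits -> AdSpend -> CouponUse
  P2: EmailOpen <- PriceTier -> AdSpend -> CouponUse
That exhausts the simple backdoor paths. Count: 2.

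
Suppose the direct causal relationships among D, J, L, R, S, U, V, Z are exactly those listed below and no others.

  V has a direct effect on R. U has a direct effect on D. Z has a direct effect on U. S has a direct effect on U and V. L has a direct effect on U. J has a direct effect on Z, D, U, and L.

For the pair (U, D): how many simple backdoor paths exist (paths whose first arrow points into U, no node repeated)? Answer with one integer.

3

A backdoor path from U to D is any simple undirected path whose first edge points into U (i.e. leaves U via a parent).
Parents of U: {J, L, S, Z}.
Enumerating:
  P1: U <- J -> D
  P2: U <- L <- J -> D
  P3: U <- Z <- J -> D
That exhausts the simple backdoor paths. Count: 3.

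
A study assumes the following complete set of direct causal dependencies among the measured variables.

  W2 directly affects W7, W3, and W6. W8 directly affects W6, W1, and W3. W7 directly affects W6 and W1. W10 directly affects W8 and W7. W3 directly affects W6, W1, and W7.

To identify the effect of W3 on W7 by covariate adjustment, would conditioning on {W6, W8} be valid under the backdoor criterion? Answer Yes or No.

Backdoor paths from W3 to W7 (paths whose first edge points into W3):
  P1: W3 <- W2 -> W7
  P2: W3 <- W2 -> W6 <- W8 <- W10 -> W7
  P3: W3 <- W2 -> W6 <- W8 -> W1 <- W7
  P4: W3 <- W2 -> W6 <- W7
  P5: W3 <- W8 <- W10 -> W7
  P6: W3 <- W8 -> W1 <- W7
  P7: W3 <- W8 -> W6 <- W2 -> W7
  P8: W3 <- W8 -> W6 <- W7
Condition 1 (no descendant of W3 in the set): FAILS — W6 is a descendant of W3.
Condition 2 (every backdoor path blocked by {W6, W8}):
  P1: open — no interior node is in the conditioning set.
  P2: blocked at chain node W8 ∈ conditioning set.
  P3: blocked at fork node W8 ∈ conditioning set.
  P4: open — collider(s) W6 are conditioned on (or have a conditioned descendant) and no non-collider on the path is in the set.
  P5: blocked at chain node W8 ∈ conditioning set.
  P6: blocked at fork node W8 ∈ conditioning set.
  P7: blocked at fork node W8 ∈ conditioning set.
  P8: blocked at fork node W8 ∈ conditioning set.
{W6, W8} does not satisfy the backdoor criterion.

No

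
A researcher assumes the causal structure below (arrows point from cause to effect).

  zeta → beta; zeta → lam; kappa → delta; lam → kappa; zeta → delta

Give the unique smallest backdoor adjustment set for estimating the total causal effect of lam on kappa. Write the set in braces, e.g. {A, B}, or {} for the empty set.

{}

Variables eligible for adjustment (non-descendants of lam, excluding lam and kappa): {beta, zeta}.
Backdoor paths from lam to kappa:
  P1: lam <- zeta -> delta <- kappa
Each backdoor path contains an unconditioned collider, so every path is already blocked with the empty conditioning set:
  P1: blocked at collider delta (neither it nor any descendant is in the conditioning set).
The empty set is therefore the unique smallest valid set.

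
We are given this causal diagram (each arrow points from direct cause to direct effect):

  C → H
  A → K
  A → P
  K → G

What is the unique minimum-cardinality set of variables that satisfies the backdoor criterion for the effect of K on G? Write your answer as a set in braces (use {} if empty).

Variables eligible for adjustment (non-descendants of K, excluding K and G): {A, C, H, P}.
Backdoor paths from K to G:
  (none)
With no backdoor paths the empty set already satisfies the criterion, and it is trivially minimal.

{}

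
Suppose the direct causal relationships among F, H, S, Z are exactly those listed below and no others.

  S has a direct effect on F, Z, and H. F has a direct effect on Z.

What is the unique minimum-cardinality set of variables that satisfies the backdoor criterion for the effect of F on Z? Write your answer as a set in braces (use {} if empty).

Variables eligible for adjustment (non-descendants of F, excluding F and Z): {H, S}.
Backdoor paths from F to Z:
  P1: F <- S -> Z
The empty set is not sufficient: P1 (F <- S -> Z) has no collider blocking it and no conditioned non-collider, so it is open.
Try {S}:
  P1: blocked at fork node S ∈ conditioning set.
{S} contains no descendant of F and blocks every backdoor path.
No other singleton works — e.g. {H} leaves P1 open — so {S} is the unique smallest valid adjustment set.

{S}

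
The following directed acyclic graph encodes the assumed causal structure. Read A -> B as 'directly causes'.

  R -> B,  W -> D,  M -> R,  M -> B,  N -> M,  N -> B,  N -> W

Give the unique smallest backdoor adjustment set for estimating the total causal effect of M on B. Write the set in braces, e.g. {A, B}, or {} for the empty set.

{N}

Variables eligible for adjustment (non-descendants of M, excluding M and B): {D, N, W}.
Backdoor paths from M to B:
  P1: M <- N -> B
The empty set is not sufficient: P1 (M <- N -> B) has no collider blocking it and no conditioned non-collider, so it is open.
Try {N}:
  P1: blocked at fork node N ∈ conditioning set.
{N} contains no descendant of M and blocks every backdoor path.
No other singleton works — e.g. {W} leaves P1 open — so {N} is the unique smallest valid adjustment set.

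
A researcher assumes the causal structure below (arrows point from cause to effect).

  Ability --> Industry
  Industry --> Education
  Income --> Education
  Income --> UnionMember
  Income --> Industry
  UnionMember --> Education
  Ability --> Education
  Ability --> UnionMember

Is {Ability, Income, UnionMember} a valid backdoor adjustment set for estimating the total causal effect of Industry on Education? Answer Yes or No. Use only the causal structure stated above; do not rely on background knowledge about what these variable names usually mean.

Backdoor paths from Industry to Education (paths whose first edge points into Industry):
  P1: Industry <- Ability -> UnionMember <- Income -> Education
  P2: Industry <- Ability -> UnionMember -> Education
  P3: Industry <- Ability -> Education
  P4: Industry <- Income -> UnionMember <- Ability -> Education
  P5: Industry <- Income -> UnionMember -> Education
  P6: Industry <- Income -> Education
Condition 1 (no descendant of Industry in the set): holds — descendants of Industry are {Education}; none are in {Ability, Income, UnionMember}.
Condition 2 (every backdoor path blocked by {Ability, Income, UnionMember}):
  P1: blocked at fork node Ability ∈ conditioning set.
  P2: blocked at fork node Ability ∈ conditioning set.
  P3: blocked at fork node Ability ∈ conditioning set.
  P4: blocked at fork node Income ∈ conditioning set.
  P5: blocked at fork node Income ∈ conditioning set.
  P6: blocked at fork node Income ∈ conditioning set.
{Ability, Income, UnionMember} satisfies the backdoor criterion.

Yes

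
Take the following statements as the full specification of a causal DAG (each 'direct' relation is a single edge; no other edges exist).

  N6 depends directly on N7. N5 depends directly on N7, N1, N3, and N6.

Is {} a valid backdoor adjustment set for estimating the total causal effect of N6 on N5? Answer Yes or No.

No

Backdoor paths from N6 to N5 (paths whose first edge points into N6):
  P1: N6 <- N7 -> N5
Condition 1 (no descendant of N6 in the set): holds — descendants of N6 are {N5}; none are in {}.
Condition 2 (every backdoor path blocked by {}):
  P1: open — no interior node is in the conditioning set.
{} does not satisfy the backdoor criterion.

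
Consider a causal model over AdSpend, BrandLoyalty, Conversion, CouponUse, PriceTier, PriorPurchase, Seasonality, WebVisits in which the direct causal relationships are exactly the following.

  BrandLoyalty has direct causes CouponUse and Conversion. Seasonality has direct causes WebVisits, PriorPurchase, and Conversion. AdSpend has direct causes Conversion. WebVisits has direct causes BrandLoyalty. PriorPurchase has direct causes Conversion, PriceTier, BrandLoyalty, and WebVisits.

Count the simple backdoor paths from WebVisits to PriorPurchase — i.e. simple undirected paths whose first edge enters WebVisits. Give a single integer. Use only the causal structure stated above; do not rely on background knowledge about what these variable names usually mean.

3

A backdoor path from WebVisits to PriorPurchase is any simple undirected path whose first edge points into WebVisits (i.e. leaves WebVisits via a parent).
Parents of WebVisits: {BrandLoyalty}.
Enumerating:
  P1: WebVisits <- BrandLoyalty <- Conversion -> PriorPurchase
  P2: WebVisits <- BrandLoyalty <- Conversion -> Seasonality <- PriorPurchase
  P3: WebVisits <- BrandLoyalty -> PriorPurchase
That exhausts the simple backdoor paths. Count: 3.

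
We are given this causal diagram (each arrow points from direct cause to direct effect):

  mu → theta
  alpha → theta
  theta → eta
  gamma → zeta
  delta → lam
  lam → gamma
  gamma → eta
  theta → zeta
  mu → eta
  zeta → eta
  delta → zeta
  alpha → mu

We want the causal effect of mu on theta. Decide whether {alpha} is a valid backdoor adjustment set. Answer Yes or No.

Yes

Backdoor paths from mu to theta (paths whose first edge points into mu):
  P1: mu <- alpha -> theta
Condition 1 (no descendant of mu in the set): holds — descendants of mu are {eta, theta, zeta}; none are in {alpha}.
Condition 2 (every backdoor path blocked by {alpha}):
  P1: blocked at fork node alpha ∈ conditioning set.
{alpha} satisfies the backdoor criterion.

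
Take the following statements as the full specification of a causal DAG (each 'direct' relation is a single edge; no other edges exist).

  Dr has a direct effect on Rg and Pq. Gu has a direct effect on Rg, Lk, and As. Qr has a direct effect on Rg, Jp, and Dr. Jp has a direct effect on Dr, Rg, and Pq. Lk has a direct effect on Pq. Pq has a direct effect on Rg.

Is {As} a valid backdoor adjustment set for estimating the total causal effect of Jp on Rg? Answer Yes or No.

No

Backdoor paths from Jp to Rg (paths whose first edge points into Jp):
  P1: Jp <- Qr -> Dr -> Pq <- Lk <- Gu -> Rg
  P2: Jp <- Qr -> Dr -> Pq -> Rg
  P3: Jp <- Qr -> Dr -> Rg
  P4: Jp <- Qr -> Rg
Condition 1 (no descendant of Jp in the set): holds — descendants of Jp are {Dr, Pq, Rg}; none are in {As}.
Condition 2 (every backdoor path blocked by {As}):
  P1: blocked at collider Pq (neither it nor any descendant is in the conditioning set).
  P2: open — no interior node is in the conditioning set.
  P3: open — no interior node is in the conditioning set.
  P4: open — no interior node is in the conditioning set.
{As} does not satisfy the backdoor criterion.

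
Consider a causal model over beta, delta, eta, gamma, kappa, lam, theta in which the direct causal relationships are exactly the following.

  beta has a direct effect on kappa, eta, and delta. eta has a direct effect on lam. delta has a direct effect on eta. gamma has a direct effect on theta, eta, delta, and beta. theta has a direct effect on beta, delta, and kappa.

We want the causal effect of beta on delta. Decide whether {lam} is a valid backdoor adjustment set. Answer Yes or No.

No

Backdoor paths from beta to delta (paths whose first edge points into beta):
  P1: beta <- gamma -> theta -> delta
  P2: beta <- gamma -> delta
  P3: beta <- gamma -> eta <- delta
  P4: beta <- theta <- gamma -> delta
  P5: beta <- theta <- gamma -> eta <- delta
  P6: beta <- theta -> delta
Condition 1 (no descendant of beta in the set): FAILS — lam is a descendant of beta.
Condition 2 (every backdoor path blocked by {lam}):
  P1: open — no interior node is in the conditioning set.
  P2: open — no interior node is in the conditioning set.
  P3: open — collider(s) eta are conditioned on (or have a conditioned descendant) and no non-collider on the path is in the set.
  P4: open — no interior node is in the conditioning set.
  P5: open — collider(s) eta are conditioned on (or have a conditioned descendant) and no non-collider on the path is in the set.
  P6: open — no interior node is in the conditioning set.
{lam} does not satisfy the backdoor criterion.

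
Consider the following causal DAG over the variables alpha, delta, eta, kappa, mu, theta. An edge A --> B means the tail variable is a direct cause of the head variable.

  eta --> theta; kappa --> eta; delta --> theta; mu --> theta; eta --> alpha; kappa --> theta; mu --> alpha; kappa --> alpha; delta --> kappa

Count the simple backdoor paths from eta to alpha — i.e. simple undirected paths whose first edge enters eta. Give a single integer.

A backdoor path from eta to alpha is any simple undirected path whose first edge points into eta (i.e. leaves eta via a parent).
Parents of eta: {kappa}.
Enumerating:
  P1: eta <- kappa <- delta -> theta <- mu -> alpha
  P2: eta <- kappa -> alpha
  P3: eta <- kappa -> theta <- mu -> alpha
That exhausts the simple backdoor paths. Count: 3.

3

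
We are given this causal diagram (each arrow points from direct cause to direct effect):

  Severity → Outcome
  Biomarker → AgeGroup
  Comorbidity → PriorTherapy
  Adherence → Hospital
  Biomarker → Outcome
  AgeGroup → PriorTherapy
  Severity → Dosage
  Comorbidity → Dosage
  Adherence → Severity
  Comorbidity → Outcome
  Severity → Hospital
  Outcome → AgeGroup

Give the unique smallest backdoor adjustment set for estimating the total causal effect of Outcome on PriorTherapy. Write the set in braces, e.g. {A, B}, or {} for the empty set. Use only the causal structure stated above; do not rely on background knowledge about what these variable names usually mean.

Variables eligible for adjustment (non-descendants of Outcome, excluding Outcome and PriorTherapy): {Adherence, Biomarker, Comorbidity, Dosage, Hospital, Severity}.
Backdoor paths from Outcome to PriorTherapy:
  P1: Outcome <- Severity -> Dosage <- Comorbidity -> PriorTherapy
  P2: Outcome <- Biomarker -> AgeGroup -> PriorTherapy
  P3: Outcome <- Comorbidity -> PriorTherapy
The empty set is not sufficient: P2 (Outcome <- Biomarker -> AgeGroup -> PriorTherapy) has no collider blocking it and no conditioned non-collider, so it is open.
Try {Biomarker, Comorbidity}:
  P1: blocked at collider Dosage (neither it nor any descendant is in the conditioning set).
  P2: blocked at fork node Biomarker ∈ conditioning set.
  P3: blocked at fork node Comorbidity ∈ conditioning set.
{Biomarker, Comorbidity} contains no descendant of Outcome and blocks every backdoor path.
Every element of {Biomarker, Comorbidity} is needed (dropping Biomarker leaves P2 open; dropping Comorbidity leaves P3 open), so no proper subset is valid.
Among all size-2 subsets of the eligible variables, only {Biomarker, Comorbidity} blocks every backdoor path, so it is the unique smallest valid adjustment set.

{Biomarker, Comorbidity}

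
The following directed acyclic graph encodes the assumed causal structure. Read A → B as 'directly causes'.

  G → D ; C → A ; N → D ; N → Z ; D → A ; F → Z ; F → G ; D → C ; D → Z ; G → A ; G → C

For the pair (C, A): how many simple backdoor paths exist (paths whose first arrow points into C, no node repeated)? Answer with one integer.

A backdoor path from C to A is any simple undirected path whose first edge points into C (i.e. leaves C via a parent).
Parents of C: {D, G}.
Enumerating:
  P1: C <- G <- F -> Z <- N -> D -> A
  P2: C <- G <- F -> Z <- D -> A
  P3: C <- G -> D -> A
  P4: C <- G -> A
  P5: C <- D <- N -> Z <- F -> G -> A
  P6: C <- D <- G -> A
  P7: C <- D -> Z <- F -> G -> A
  P8: C <- D -> A
That exhausts the simple backdoor paths. Count: 8.

8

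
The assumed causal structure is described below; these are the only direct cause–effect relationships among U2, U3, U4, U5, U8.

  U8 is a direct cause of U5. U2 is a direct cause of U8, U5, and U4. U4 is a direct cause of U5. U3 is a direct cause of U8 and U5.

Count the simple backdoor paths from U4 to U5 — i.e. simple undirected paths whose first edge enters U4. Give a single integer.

3

A backdoor path from U4 to U5 is any simple undirected path whose first edge points into U4 (i.e. leaves U4 via a parent).
Parents of U4: {U2}.
Enumerating:
  P1: U4 <- U2 -> U8 <- U3 -> U5
  P2: U4 <- U2 -> U8 -> U5
  P3: U4 <- U2 -> U5
That exhausts the simple backdoor paths. Count: 3.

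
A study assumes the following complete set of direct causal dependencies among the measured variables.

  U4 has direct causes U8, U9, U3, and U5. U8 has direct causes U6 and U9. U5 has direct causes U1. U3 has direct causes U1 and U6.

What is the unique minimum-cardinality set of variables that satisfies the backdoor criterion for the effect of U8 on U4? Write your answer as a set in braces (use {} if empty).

{U6, U9}

Variables eligible for adjustment (non-descendants of U8, excluding U8 and U4): {U1, U3, U5, U6, U9}.
Backdoor paths from U8 to U4:
  P1: U8 <- U9 -> U4
  P2: U8 <- U6 -> U3 <- U1 -> U5 -> U4
  P3: U8 <- U6 -> U3 -> U4
The empty set is not sufficient: P1 (U8 <- U9 -> U4) has no collider blocking it and no conditioned non-collider, so it is open.
Try {U6, U9}:
  P1: blocked at fork node U9 ∈ conditioning set.
  P2: blocked at fork node U6 ∈ conditioning set.
  P3: blocked at fork node U6 ∈ conditioning set.
{U6, U9} contains no descendant of U8 and blocks every backdoor path.
Every element of {U6, U9} is needed (dropping U6 leaves P3 open; dropping U9 leaves P1 open), so no proper subset is valid.
Among all size-2 subsets of the eligible variables, only {U6, U9} blocks every backdoor path, so it is the unique smallest valid adjustment set.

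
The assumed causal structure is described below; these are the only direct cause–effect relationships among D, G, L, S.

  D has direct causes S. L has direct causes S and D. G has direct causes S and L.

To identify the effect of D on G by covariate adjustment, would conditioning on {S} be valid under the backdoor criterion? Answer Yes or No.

Backdoor paths from D to G (paths whose first edge points into D):
  P1: D <- S -> L -> G
  P2: D <- S -> G
Condition 1 (no descendant of D in the set): holds — descendants of D are {G, L}; none are in {S}.
Condition 2 (every backdoor path blocked by {S}):
  P1: blocked at fork node S ∈ conditioning set.
  P2: blocked at fork node S ∈ conditioning set.
{S} satisfies the backdoor criterion.

Yes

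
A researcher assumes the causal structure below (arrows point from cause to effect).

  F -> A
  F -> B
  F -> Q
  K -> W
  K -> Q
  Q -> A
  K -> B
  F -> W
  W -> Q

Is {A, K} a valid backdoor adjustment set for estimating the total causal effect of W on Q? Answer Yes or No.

No

Backdoor paths from W to Q (paths whose first edge points into W):
  P1: W <- F -> B <- K -> Q
  P2: W <- F -> Q
  P3: W <- F -> A <- Q
  P4: W <- K -> B <- F -> Q
  P5: W <- K -> B <- F -> A <- Q
  P6: W <- K -> Q
Condition 1 (no descendant of W in the set): FAILS — A is a descendant of W.
Condition 2 (every backdoor path blocked by {A, K}):
  P1: blocked at collider B (neither it nor any descendant is in the conditioning set).
  P2: open — no interior node is in the conditioning set.
  P3: open — collider(s) A are conditioned on (or have a conditioned descendant) and no non-collider on the path is in the set.
  P4: blocked at fork node K ∈ conditioning set.
  P5: blocked at fork node K ∈ conditioning set.
  P6: blocked at fork node K ∈ conditioning set.
{A, K} does not satisfy the backdoor criterion.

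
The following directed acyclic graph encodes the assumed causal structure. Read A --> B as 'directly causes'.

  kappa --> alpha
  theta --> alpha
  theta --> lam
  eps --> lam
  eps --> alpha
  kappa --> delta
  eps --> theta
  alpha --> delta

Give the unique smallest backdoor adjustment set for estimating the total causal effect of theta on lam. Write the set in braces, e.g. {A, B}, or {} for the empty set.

Variables eligible for adjustment (non-descendants of theta, excluding theta and lam): {eps, kappa}.
Backdoor paths from theta to lam:
  P1: theta <- eps -> lam
The empty set is not sufficient: P1 (theta <- eps -> lam) has no collider blocking it and no conditioned non-collider, so it is open.
Try {eps}:
  P1: blocked at fork node eps ∈ conditioning set.
{eps} contains no descendant of theta and blocks every backdoor path.
No other singleton works — e.g. {kappa} leaves P1 open — so {eps} is the unique smallest valid adjustment set.

{eps}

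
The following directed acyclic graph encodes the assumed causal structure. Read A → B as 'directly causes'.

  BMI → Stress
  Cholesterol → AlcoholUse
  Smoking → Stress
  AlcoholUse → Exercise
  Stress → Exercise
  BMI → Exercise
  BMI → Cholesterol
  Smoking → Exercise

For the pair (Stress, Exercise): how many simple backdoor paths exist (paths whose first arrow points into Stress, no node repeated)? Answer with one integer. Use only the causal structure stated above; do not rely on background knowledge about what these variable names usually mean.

A backdoor path from Stress to Exercise is any simple undirected path whose first edge points into Stress (i.e. leaves Stress via a parent).
Parents of Stress: {BMI, Smoking}.
Enumerating:
  P1: Stress <- Smoking -> Exercise
  P2: Stress <- BMI -> Cholesterol -> AlcoholUse -> Exercise
  P3: Stress <- BMI -> Exercise
That exhausts the simple backdoor paths. Count: 3.

3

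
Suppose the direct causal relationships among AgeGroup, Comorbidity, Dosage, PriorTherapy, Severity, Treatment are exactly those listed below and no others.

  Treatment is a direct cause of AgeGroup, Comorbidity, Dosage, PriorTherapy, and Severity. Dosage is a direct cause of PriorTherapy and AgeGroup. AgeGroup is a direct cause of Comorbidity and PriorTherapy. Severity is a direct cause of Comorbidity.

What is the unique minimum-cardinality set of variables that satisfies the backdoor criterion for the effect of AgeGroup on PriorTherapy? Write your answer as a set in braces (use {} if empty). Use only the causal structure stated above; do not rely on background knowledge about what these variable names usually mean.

Variables eligible for adjustment (non-descendants of AgeGroup, excluding AgeGroup and PriorTherapy): {Dosage, Severity, Treatment}.
Backdoor paths from AgeGroup to PriorTherapy:
  P1: AgeGroup <- Treatment -> Dosage -> PriorTherapy
  P2: AgeGroup <- Treatment -> PriorTherapy
  P3: AgeGroup <- Dosage <- Treatment -> PriorTherapy
  P4: AgeGroup <- Dosage -> PriorTherapy
The empty set is not sufficient: P1 (AgeGroup <- Treatment -> Dosage -> PriorTherapy) has no collider blocking it and no conditioned non-collider, so it is open.
Try {Dosage, Treatment}:
  P1: blocked at fork node Treatment ∈ conditioning set.
  P2: blocked at fork node Treatment ∈ conditioning set.
  P3: blocked at chain node Dosage ∈ conditioning set.
  P4: blocked at fork node Dosage ∈ conditioning set.
{Dosage, Treatment} contains no descendant of AgeGroup and blocks every backdoor path.
Every element of {Dosage, Treatment} is needed (dropping Dosage leaves P4 open; dropping Treatment leaves P2 open), so no proper subset is valid.
Among all size-2 subsets of the eligible variables, only {Dosage, Treatment} blocks every backdoor path, so it is the unique smallest valid adjustment set.

{Dosage, Treatment}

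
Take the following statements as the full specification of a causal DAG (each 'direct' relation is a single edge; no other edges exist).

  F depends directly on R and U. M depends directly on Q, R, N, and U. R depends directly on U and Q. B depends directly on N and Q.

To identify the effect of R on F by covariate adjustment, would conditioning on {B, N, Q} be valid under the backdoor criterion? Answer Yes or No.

Backdoor paths from R to F (paths whose first edge points into R):
  P1: R <- U -> F
  P2: R <- Q -> B <- N -> M <- U -> F
  P3: R <- Q -> M <- U -> F
Condition 1 (no descendant of R in the set): holds — descendants of R are {F, M}; none are in {B, N, Q}.
Condition 2 (every backdoor path blocked by {B, N, Q}):
  P1: open — no interior node is in the conditioning set.
  P2: blocked at fork node Q ∈ conditioning set.
  P3: blocked at fork node Q ∈ conditioning set.
{B, N, Q} does not satisfy the backdoor criterion.

No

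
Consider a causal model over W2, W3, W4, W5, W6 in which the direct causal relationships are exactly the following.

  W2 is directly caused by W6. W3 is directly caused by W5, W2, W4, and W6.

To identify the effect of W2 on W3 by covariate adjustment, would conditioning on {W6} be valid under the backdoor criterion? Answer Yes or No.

Backdoor paths from W2 to W3 (paths whose first edge points into W2):
  P1: W2 <- W6 -> W3
Condition 1 (no descendant of W2 in the set): holds — descendants of W2 are {W3}; none are in {W6}.
Condition 2 (every backdoor path blocked by {W6}):
  P1: blocked at fork node W6 ∈ conditioning set.
{W6} satisfies the backdoor criterion.

Yes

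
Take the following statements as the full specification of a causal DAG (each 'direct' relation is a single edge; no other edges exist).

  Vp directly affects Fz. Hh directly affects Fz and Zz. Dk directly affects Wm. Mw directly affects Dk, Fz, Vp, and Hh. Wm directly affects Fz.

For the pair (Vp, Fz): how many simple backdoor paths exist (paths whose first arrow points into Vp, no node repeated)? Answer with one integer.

3

A backdoor path from Vp to Fz is any simple undirected path whose first edge points into Vp (i.e. leaves Vp via a parent).
Parents of Vp: {Mw}.
Enumerating:
  P1: Vp <- Mw -> Dk -> Wm -> Fz
  P2: Vp <- Mw -> Hh -> Fz
  P3: Vp <- Mw -> Fz
That exhausts the simple backdoor paths. Count: 3.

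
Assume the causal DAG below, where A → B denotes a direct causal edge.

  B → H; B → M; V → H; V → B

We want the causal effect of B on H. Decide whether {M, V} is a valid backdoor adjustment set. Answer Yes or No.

No

Backdoor paths from B to H (paths whose first edge points into B):
  P1: B <- V -> H
Condition 1 (no descendant of B in the set): FAILS — M is a descendant of B.
Condition 2 (every backdoor path blocked by {M, V}):
  P1: blocked at fork node V ∈ conditioning set.
{M, V} does not satisfy the backdoor criterion.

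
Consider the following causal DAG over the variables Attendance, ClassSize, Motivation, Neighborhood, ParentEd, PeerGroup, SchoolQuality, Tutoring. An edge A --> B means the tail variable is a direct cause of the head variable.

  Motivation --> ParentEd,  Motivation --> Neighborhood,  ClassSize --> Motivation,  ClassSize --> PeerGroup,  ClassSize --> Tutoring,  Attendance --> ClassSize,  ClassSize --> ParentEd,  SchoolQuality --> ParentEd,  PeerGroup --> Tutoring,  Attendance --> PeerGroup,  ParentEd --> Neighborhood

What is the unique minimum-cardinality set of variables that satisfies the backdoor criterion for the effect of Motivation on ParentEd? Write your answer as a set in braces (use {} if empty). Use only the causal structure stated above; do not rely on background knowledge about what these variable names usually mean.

Variables eligible for adjustment (non-descendants of Motivation, excluding Motivation and ParentEd): {Attendance, ClassSize, PeerGroup, SchoolQuality, Tutoring}.
Backdoor paths from Motivation to ParentEd:
  P1: Motivation <- ClassSize -> ParentEd
The empty set is not sufficient: P1 (Motivation <- ClassSize -> ParentEd) has no collider blocking it and no conditioned non-collider, so it is open.
Try {ClassSize}:
  P1: blocked at fork node ClassSize ∈ conditioning set.
{ClassSize} contains no descendant of Motivation and blocks every backdoor path.
No other singleton works — e.g. {Attendance} leaves P1 open — so {ClassSize} is the unique smallest valid adjustment set.

{ClassSize}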